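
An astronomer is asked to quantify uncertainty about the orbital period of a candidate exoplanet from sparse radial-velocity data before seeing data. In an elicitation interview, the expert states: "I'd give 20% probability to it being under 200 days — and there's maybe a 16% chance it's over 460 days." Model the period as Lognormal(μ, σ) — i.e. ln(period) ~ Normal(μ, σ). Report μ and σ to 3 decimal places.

If T ~ Lognormal(μ,σ) then ln T ~ Normal(μ,σ), so the p-quantile of ln T is μ + z_p·σ.
ln(200) = 5.298 and ln(460) = 6.131; z_{0.2} = -0.8416, z_{0.84} = 0.9945.
σ = (6.131 − 5.298)/(0.9945 − (-0.8416)) = 0.454.
μ = 5.298 − (-0.8416)·0.454 = 5.680.

μ ≈ 5.680, σ ≈ 0.454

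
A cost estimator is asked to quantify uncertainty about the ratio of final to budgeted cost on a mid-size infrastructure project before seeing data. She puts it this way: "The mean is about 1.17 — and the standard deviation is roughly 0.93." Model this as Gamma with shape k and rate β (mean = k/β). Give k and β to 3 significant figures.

For Gamma(k, rate β): mean = k/β, variance = k/β², so CV = 1/√k.
CV = SD/mean = 0.93/1.17 = 0.7949, hence k = 1/CV² = 1.58.
Then β = k/mean = 1.58/1.17 = 1.35.

k ≈ 1.58, β ≈ 1.35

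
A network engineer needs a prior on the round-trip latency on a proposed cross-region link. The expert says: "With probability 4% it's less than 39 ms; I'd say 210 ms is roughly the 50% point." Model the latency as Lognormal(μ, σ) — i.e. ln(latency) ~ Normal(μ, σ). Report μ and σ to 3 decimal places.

μ ≈ 5.347, σ ≈ 0.962

If T ~ Lognormal(μ,σ) then ln T ~ Normal(μ,σ), so the p-quantile of ln T is μ + z_p·σ.
ln(39) = 3.664 and ln(210) = 5.347; z_{0.04} = -1.751, z_{0.5} = 0.
σ = (5.347 − 3.664)/(0 − (-1.751)) = 0.962.
μ = 3.664 − (-1.751)·0.962 = 5.347.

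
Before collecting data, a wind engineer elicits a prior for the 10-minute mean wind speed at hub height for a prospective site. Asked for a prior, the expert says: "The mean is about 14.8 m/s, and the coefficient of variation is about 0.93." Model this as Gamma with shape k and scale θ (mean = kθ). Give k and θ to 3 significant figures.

For Gamma(k, scale θ): mean = kθ, variance = kθ², so CV = 1/√k.
CV = 0.93, hence k = 1/CV² = 1.16.
Then θ = mean/k = 14.8/1.16 = 12.8.

k ≈ 1.16, θ ≈ 12.8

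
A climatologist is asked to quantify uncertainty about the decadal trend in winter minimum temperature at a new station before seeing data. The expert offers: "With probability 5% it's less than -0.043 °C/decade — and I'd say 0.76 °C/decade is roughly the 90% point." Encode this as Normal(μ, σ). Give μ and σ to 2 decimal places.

The p-quantile of Normal(μ,σ) is μ + z_p·σ, with z_{0.05} = -1.645 and z_{0.9} = 1.282.
Eliminate σ: μ = (z₂·x₁ − z₁·x₂)/(z₂ − z₁) = (1.282·-0.043 − (-1.645)·0.76)/2.926 = 0.41.
Then σ = (x₂ − x₁)/(z₂ − z₁) = (0.76 − -0.043)/2.926 = 0.27.

μ = 0.41, σ = 0.27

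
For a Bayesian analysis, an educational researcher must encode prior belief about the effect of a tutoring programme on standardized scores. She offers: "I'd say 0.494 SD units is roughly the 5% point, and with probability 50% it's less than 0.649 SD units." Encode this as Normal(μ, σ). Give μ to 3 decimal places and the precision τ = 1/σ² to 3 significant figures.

μ = 0.649, τ = 113

The p-quantile of Normal(μ,σ) is μ + z_p·σ, with z_{0.05} = -1.645 and z_{0.5} = 0.
Eliminate σ: μ = (z₂·x₁ − z₁·x₂)/(z₂ − z₁) = (0·0.494 − (-1.645)·0.649)/1.645 = 0.649.
Then σ = (x₂ − x₁)/(z₂ − z₁) = (0.649 − 0.494)/1.645 = 0.094.
Precision τ = 1/σ² = 1/0.09423² = 113.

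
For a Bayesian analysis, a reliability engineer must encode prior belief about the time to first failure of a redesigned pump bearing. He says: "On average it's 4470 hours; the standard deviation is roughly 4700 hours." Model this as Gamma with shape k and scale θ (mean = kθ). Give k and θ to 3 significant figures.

For Gamma(k, scale θ): mean = kθ, variance = kθ², so CV = 1/√k.
CV = SD/mean = 4700/4470 = 1.051, hence k = 1/CV² = 0.905.
Then θ = mean/k = 4470/0.905 = 4940.

k ≈ 0.905, θ ≈ 4940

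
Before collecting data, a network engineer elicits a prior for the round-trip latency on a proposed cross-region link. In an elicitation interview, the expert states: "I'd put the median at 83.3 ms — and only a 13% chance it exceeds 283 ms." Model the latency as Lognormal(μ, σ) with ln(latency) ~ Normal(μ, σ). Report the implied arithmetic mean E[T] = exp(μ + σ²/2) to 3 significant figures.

E[T] ≈ 150 ms

If T ~ Lognormal(μ,σ) then ln T ~ Normal(μ,σ), so the p-quantile of ln T is μ + z_p·σ.
ln(83.3) = 4.422 and ln(283) = 5.645; z_{0.5} = 0, z_{0.87} = 1.126.
σ = (5.645 − 4.422)/(1.126 − (0)) = 1.086.
μ = 4.422 − (0)·1.086 = 4.422.
E[T] = exp(μ + σ²/2) = exp(4.422 + 0.5894) = 150 ms.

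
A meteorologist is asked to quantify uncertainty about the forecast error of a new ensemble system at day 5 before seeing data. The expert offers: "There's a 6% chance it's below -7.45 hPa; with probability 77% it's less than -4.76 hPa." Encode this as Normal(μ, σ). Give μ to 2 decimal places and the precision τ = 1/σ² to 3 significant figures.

For Normal(μ,σ), the p-quantile is μ + z_p·σ. Here z_{0.06} = -1.555, z_{0.77} = 0.7388.
So -7.45 = μ − 1.555σ and -4.76 = μ + 0.7388σ.
Subtracting: σ = (-4.76 − -7.45)/(0.7388 − (-1.555)) = 1.17.
Then μ = -7.45 − (-1.555)·1.17 = -5.63.
Precision τ = 1/σ² = 1/1.173² = 0.727.

μ = -5.63, τ = 0.727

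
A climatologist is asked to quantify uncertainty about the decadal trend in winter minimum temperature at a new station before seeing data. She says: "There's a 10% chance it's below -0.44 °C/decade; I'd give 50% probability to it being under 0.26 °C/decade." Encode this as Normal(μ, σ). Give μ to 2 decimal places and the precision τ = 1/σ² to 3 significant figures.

μ = 0.26, τ = 3.35

For Normal(μ,σ), the p-quantile is μ + z_p·σ. Here z_{0.1} = -1.282, z_{0.5} = 0.
So -0.44 = μ − 1.282σ and 0.26 = μ + 0σ.
Subtracting: σ = (0.26 − -0.44)/(0 − (-1.282)) = 0.55.
Then μ = -0.44 − (-1.282)·0.55 = 0.26.
Precision τ = 1/σ² = 1/0.5462² = 3.35.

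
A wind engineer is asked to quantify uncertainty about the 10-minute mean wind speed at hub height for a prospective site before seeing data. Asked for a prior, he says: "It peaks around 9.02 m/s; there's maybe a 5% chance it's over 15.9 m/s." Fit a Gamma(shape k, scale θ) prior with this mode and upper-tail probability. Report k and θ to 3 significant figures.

Gamma(k,θ) with k>1 has mode (k−1)θ, so θ = 9.02/(k−1).
Need P(X < 15.9) = 0.95 with θ tied to k this way. Start at k = 2, θ = 9.02: P(X<15.9) ≈ 0.526.
Too low — raise k to concentrate. Iterating converges to k ≈ 9.68.
Then θ = 9.02/(9.68−1) ≈ 1.04.

k ≈ 9.68, θ ≈ 1.04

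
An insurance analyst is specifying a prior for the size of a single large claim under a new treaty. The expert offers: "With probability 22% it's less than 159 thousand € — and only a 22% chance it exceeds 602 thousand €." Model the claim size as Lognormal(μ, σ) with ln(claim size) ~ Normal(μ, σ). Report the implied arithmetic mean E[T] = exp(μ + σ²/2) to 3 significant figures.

If T ~ Lognormal(μ,σ) then ln T ~ Normal(μ,σ), so the p-quantile of ln T is μ + z_p·σ.
ln(159) = 5.069 and ln(602) = 6.4; z_{0.22} = -0.7722, z_{0.78} = 0.7722.
σ = (6.4 − 5.069)/(0.7722 − (-0.7722)) = 0.862.
μ = 5.069 − (-0.7722)·0.862 = 5.735.
E[T] = exp(μ + σ²/2) = exp(5.735 + 0.3716) = 449 thousand €.

E[T] ≈ 449 thousand €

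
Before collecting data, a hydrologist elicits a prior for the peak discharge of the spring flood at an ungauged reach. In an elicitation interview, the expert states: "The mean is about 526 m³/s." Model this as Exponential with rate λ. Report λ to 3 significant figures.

λ ≈ 0.0019

Exponential mean = 1/λ, so λ = 1/526.0 = 0.0019.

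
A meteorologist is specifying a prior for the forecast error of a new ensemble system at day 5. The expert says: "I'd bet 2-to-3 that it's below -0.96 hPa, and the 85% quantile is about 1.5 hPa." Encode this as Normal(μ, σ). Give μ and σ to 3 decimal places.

μ = -0.477, σ = 1.907

For Normal(μ,σ), the p-quantile is μ + z_p·σ. Here z_{0.4} = -0.2533, z_{0.85} = 1.036.
So -0.96 = μ − 0.2533σ and 1.5 = μ + 1.036σ.
Subtracting: σ = (1.5 − -0.96)/(1.036 − (-0.2533)) = 1.907.
Then μ = -0.96 − (-0.2533)·1.907 = -0.477.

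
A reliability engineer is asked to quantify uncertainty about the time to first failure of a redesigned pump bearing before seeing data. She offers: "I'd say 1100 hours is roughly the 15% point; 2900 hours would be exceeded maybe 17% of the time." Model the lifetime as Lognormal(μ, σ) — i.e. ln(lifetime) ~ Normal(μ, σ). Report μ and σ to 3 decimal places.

If T ~ Lognormal(μ,σ) then ln T ~ Normal(μ,σ), so the p-quantile of ln T is μ + z_p·σ.
ln(1100) = 7.003 and ln(2900) = 7.972; z_{0.15} = -1.036, z_{0.83} = 0.9542.
σ = (7.972 − 7.003)/(0.9542 − (-1.036)) = 0.487.
μ = 7.003 − (-1.036)·0.487 = 7.508.

μ ≈ 7.508, σ ≈ 0.487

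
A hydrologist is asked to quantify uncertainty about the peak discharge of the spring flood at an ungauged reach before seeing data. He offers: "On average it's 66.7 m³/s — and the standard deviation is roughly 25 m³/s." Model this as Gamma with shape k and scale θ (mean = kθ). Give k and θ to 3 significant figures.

For Gamma(k, scale θ): mean = kθ, variance = kθ², so CV = 1/√k.
CV = SD/mean = 25/66.7 = 0.3748, hence k = 1/CV² = 7.12.
Then θ = mean/k = 66.7/7.12 = 9.37.

k ≈ 7.12, θ ≈ 9.37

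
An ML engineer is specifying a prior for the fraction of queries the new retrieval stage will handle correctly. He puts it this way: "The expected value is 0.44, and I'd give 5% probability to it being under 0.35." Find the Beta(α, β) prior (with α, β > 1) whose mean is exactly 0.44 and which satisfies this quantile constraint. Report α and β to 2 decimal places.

With mean 0.44 fixed, write α = 0.44s, β = 0.56s where s = α+β.
Need P(θ < 0.35) = 0.05 under Beta(0.44s, 0.56s). Normal approximation: (q−m)/√(m(1−m)/s) ≈ z_{0.05} = -1.64, so s ≈ 0.44·0.56·(-1.64)²/(0.35−0.44)² = 82.3.
At s = 82.3: P(θ<0.35) ≈ 0.047. Adjusting to match 0.05 gives s ≈ 79.87.
So α = 0.44·79.87 ≈ 35.14, β = 0.56·79.87 ≈ 44.73.

α ≈ 35.14, β ≈ 44.73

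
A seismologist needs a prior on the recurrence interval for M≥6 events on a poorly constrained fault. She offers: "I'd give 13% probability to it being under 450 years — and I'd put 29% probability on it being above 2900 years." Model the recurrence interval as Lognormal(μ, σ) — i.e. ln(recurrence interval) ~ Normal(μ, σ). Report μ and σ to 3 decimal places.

If T ~ Lognormal(μ,σ) then ln T ~ Normal(μ,σ), so the p-quantile of ln T is μ + z_p·σ.
ln(450) = 6.109 and ln(2900) = 7.972; z_{0.13} = -1.126, z_{0.71} = 0.5534.
σ = (7.972 − 6.109)/(0.5534 − (-1.126)) = 1.109.
μ = 6.109 − (-1.126)·1.109 = 7.359.

μ ≈ 7.359, σ ≈ 1.109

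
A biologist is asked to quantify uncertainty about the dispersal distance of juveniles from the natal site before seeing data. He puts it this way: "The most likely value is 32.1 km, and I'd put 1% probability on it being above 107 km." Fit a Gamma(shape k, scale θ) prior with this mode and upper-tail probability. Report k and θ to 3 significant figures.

Gamma(k,θ) with k>1 has mode (k−1)θ, so θ = 32.1/(k−1).
Need P(X < 107) = 0.99 with θ tied to k this way. Start at k = 2, θ = 32.1: P(X<107) ≈ 0.845.
Too low — raise k to concentrate. Iterating converges to k ≈ 4.03.
Then θ = 32.1/(4.03−1) ≈ 10.6.

k ≈ 4.03, θ ≈ 10.6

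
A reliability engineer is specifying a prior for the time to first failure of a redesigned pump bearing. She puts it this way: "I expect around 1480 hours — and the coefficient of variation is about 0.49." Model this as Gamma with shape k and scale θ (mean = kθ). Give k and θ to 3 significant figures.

k ≈ 4.16, θ ≈ 355

For Gamma(k, scale θ): mean = kθ, variance = kθ², so CV = 1/√k.
CV = 0.49, hence k = 1/CV² = 4.16.
Then θ = mean/k = 1480/4.16 = 355.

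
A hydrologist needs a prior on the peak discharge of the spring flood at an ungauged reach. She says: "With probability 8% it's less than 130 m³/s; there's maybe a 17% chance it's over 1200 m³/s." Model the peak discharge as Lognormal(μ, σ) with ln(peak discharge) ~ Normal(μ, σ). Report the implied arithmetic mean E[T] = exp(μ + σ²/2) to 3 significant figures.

E[T] ≈ 761 m³/s

If T ~ Lognormal(μ,σ) then ln T ~ Normal(μ,σ), so the p-quantile of ln T is μ + z_p·σ.
ln(130) = 4.868 and ln(1200) = 7.09; z_{0.08} = -1.405, z_{0.83} = 0.9542.
σ = (7.09 − 4.868)/(0.9542 − (-1.405)) = 0.942.
μ = 4.868 − (-1.405)·0.942 = 6.191.
E[T] = exp(μ + σ²/2) = exp(6.191 + 0.4437) = 761 m³/s.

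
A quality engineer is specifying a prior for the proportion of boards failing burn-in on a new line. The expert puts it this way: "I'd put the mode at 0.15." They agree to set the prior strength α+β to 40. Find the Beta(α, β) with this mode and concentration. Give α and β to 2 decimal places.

For α,β > 1 the Beta mode is (α−1)/(α+β−2). With α+β = 40, the mode is (α−1)/38.
Set (α−1)/38 = 0.15 → α = 1 + 0.15·38 = 6.70.
β = 40 − α = 33.30.

α = 6.70, β = 33.30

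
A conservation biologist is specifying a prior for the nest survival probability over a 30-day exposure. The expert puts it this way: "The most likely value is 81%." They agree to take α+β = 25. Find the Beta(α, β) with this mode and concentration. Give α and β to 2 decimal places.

For α,β > 1 the Beta mode is (α−1)/(α+β−2). With α+β = 25, the mode is (α−1)/23.
Set (α−1)/23 = 0.81 → α = 1 + 0.81·23 = 19.63.
β = 25 − α = 5.37.

α = 19.63, β = 5.37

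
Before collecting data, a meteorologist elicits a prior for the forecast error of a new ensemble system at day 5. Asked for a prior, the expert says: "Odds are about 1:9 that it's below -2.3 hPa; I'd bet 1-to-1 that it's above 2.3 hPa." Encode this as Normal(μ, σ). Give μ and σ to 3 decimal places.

μ = 2.300, σ = 3.589

The p-quantile of Normal(μ,σ) is μ + z_p·σ, with z_{0.1} = -1.282 and z_{0.5} = 0.
Eliminate σ: μ = (z₂·x₁ − z₁·x₂)/(z₂ − z₁) = (0·-2.3 − (-1.282)·2.3)/1.282 = 2.300.
Then σ = (x₂ − x₁)/(z₂ − z₁) = (2.3 − -2.3)/1.282 = 3.589.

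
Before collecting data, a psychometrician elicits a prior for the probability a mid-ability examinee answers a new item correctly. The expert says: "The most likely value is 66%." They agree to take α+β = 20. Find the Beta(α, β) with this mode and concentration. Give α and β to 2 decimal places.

For α,β > 1 the Beta mode is (α−1)/(α+β−2). With α+β = 20, the mode is (α−1)/18.
Set (α−1)/18 = 0.66 → α = 1 + 0.66·18 = 12.88.
β = 20 − α = 7.12.

α = 12.88, β = 7.12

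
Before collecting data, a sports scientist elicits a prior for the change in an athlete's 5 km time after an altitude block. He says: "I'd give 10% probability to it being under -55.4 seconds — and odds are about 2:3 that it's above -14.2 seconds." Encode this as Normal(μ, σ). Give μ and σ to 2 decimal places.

μ = -21.00, σ = 26.84

The p-quantile of Normal(μ,σ) is μ + z_p·σ, with z_{0.1} = -1.282 and z_{0.6} = 0.2533.
Eliminate σ: μ = (z₂·x₁ − z₁·x₂)/(z₂ − z₁) = (0.2533·-55.4 − (-1.282)·-14.2)/1.535 = -21.00.
Then σ = (x₂ − x₁)/(z₂ − z₁) = (-14.2 − -55.4)/1.535 = 26.84.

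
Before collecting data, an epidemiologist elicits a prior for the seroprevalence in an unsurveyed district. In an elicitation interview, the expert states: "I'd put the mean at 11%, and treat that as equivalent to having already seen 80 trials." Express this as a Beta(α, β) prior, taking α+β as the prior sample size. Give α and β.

Under the effective-sample-size interpretation, Beta(α, β) has prior mean α/(α+β) and prior sample size α+β.
So α+β = 80 and α/(α+β) = 0.11, giving α = 0.11·80 = 8.8 and β = 80 − 8.8 = 71.2.

α = 8.8, β = 71.2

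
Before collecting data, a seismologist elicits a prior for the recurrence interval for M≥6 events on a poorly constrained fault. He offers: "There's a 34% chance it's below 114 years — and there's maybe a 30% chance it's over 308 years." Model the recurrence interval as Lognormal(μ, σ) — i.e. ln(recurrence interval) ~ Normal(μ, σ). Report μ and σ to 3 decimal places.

μ ≈ 5.174, σ ≈ 1.061

If T ~ Lognormal(μ,σ) then ln T ~ Normal(μ,σ), so the p-quantile of ln T is μ + z_p·σ.
ln(114) = 4.736 and ln(308) = 5.73; z_{0.34} = -0.4125, z_{0.7} = 0.5244.
σ = (5.73 − 4.736)/(0.5244 − (-0.4125)) = 1.061.
μ = 4.736 − (-0.4125)·1.061 = 5.174.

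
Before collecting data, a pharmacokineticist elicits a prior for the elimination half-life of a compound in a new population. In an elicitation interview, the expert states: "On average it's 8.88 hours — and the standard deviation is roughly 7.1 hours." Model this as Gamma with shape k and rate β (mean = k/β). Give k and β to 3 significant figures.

For Gamma(k, rate β): mean = k/β, variance = k/β², so CV = 1/√k.
CV = SD/mean = 7.1/8.88 = 0.7995, hence k = 1/CV² = 1.56.
Then β = k/mean = 1.56/8.88 = 0.176.

k ≈ 1.56, β ≈ 0.176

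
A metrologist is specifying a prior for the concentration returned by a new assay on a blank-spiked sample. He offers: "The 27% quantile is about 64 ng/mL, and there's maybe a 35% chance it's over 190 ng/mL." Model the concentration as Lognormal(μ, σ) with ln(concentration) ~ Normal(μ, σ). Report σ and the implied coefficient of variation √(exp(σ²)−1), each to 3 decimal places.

If T ~ Lognormal(μ,σ) then ln T ~ Normal(μ,σ), so the p-quantile of ln T is μ + z_p·σ.
ln(64) = 4.159 and ln(190) = 5.247; z_{0.27} = -0.6128, z_{0.65} = 0.3853.
σ = (5.247 − 4.159)/(0.3853 − (-0.6128)) = 1.090.
μ = 4.159 − (-0.6128)·1.090 = 4.827.
CV = √(exp(σ²)−1) = √(exp(1.1885)−1) = 1.511.

σ ≈ 1.090, CV ≈ 1.511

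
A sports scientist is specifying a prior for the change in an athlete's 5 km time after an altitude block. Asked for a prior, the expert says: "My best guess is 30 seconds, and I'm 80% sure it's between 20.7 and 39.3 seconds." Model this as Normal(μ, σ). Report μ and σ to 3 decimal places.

μ = 30.000, σ = 7.257

A symmetric 80% interval runs μ ± z·σ with z = 1.282.
Half-width = 9.3, so σ = 9.3/1.282 = 7.257.
μ is the stated best guess, 30.000.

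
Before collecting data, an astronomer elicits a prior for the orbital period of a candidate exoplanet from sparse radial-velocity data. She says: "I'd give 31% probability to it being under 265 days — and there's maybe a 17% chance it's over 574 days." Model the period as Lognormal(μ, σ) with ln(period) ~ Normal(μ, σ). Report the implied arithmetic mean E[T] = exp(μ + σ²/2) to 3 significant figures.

E[T] ≈ 398 days

If T ~ Lognormal(μ,σ) then ln T ~ Normal(μ,σ), so the p-quantile of ln T is μ + z_p·σ.
ln(265) = 5.58 and ln(574) = 6.353; z_{0.31} = -0.4959, z_{0.83} = 0.9542.
σ = (6.353 − 5.58)/(0.9542 − (-0.4959)) = 0.533.
μ = 5.58 − (-0.4959)·0.533 = 5.844.
E[T] = exp(μ + σ²/2) = exp(5.844 + 0.1421) = 398 days.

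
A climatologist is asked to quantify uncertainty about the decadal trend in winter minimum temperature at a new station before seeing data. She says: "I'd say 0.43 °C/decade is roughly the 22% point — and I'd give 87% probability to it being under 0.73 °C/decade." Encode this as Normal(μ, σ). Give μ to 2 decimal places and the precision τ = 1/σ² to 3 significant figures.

μ = 0.55, τ = 40.1

The p-quantile of Normal(μ,σ) is μ + z_p·σ, with z_{0.22} = -0.7722 and z_{0.87} = 1.126.
Eliminate σ: μ = (z₂·x₁ − z₁·x₂)/(z₂ − z₁) = (1.126·0.43 − (-0.7722)·0.73)/1.899 = 0.55.
Then σ = (x₂ − x₁)/(z₂ − z₁) = (0.73 − 0.43)/1.899 = 0.16.
Precision τ = 1/σ² = 1/0.158² = 40.1.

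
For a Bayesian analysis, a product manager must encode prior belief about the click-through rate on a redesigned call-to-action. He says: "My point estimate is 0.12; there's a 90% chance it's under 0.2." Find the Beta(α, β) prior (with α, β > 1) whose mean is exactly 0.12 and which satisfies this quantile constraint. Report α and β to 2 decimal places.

α ≈ 3.53, β ≈ 25.88

With mean 0.12 fixed, write α = 0.12s, β = 0.88s where s = α+β.
Need P(θ < 0.2) = 0.9 under Beta(0.12s, 0.88s). Normal approximation: (q−m)/√(m(1−m)/s) ≈ z_{0.9} = 1.28, so s ≈ 0.12·0.88·(1.28)²/(0.2−0.12)² = 27.1.
At s = 27.1: P(θ<0.2) ≈ 0.893. Adjusting to match 0.9 gives s ≈ 29.41.
So α = 0.12·29.41 ≈ 3.53, β = 0.88·29.41 ≈ 25.88.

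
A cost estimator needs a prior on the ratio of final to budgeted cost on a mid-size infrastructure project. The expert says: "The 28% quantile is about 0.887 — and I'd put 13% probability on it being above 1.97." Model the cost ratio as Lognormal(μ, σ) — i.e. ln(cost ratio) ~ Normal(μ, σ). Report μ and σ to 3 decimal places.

μ ≈ 0.152, σ ≈ 0.467

If T ~ Lognormal(μ,σ) then ln T ~ Normal(μ,σ), so the p-quantile of ln T is μ + z_p·σ.
ln(0.887) = -0.1199 and ln(1.97) = 0.678; z_{0.28} = -0.5828, z_{0.87} = 1.126.
σ = (0.678 − -0.1199)/(1.126 − (-0.5828)) = 0.467.
μ = -0.1199 − (-0.5828)·0.467 = 0.152.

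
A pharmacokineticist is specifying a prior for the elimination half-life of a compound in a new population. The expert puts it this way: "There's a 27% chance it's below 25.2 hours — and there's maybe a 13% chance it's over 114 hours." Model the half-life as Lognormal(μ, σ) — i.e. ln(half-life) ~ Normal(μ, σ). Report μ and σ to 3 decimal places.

If T ~ Lognormal(μ,σ) then ln T ~ Normal(μ,σ), so the p-quantile of ln T is μ + z_p·σ.
ln(25.2) = 3.227 and ln(114) = 4.736; z_{0.27} = -0.6128, z_{0.87} = 1.126.
σ = (4.736 − 3.227)/(1.126 − (-0.6128)) = 0.868.
μ = 3.227 − (-0.6128)·0.868 = 3.759.

μ ≈ 3.759, σ ≈ 0.868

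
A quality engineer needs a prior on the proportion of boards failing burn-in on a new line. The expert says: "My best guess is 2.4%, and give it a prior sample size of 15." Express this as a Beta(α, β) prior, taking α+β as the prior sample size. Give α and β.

Under the effective-sample-size interpretation, Beta(α, β) has prior mean α/(α+β) and prior sample size α+β.
So α+β = 15 and α/(α+β) = 0.024, giving α = 0.024·15 = 0.36 and β = 15 − 0.36 = 14.64.

α = 0.36, β = 14.64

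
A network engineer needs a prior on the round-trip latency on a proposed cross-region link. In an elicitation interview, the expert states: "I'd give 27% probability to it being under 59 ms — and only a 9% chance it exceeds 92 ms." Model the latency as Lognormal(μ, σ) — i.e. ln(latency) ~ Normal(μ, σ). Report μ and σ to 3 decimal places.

μ ≈ 4.217, σ ≈ 0.227

If T ~ Lognormal(μ,σ) then ln T ~ Normal(μ,σ), so the p-quantile of ln T is μ + z_p·σ.
ln(59) = 4.078 and ln(92) = 4.522; z_{0.27} = -0.6128, z_{0.91} = 1.341.
σ = (4.522 − 4.078)/(1.341 − (-0.6128)) = 0.227.
μ = 4.078 − (-0.6128)·0.227 = 4.217.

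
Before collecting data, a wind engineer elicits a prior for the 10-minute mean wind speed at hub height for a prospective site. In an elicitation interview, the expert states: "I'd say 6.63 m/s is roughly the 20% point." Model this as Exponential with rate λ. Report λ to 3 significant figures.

λ ≈ 0.0337

P(T < 6.63) = 1 − e^(−λ·6.63) = 0.2, so λ = −ln(1−0.2)/6.63 = −ln(0.8)/6.63 = 0.0337.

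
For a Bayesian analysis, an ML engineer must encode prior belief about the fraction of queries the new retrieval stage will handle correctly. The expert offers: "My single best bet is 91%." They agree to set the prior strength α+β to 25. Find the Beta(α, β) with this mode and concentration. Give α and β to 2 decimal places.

For α,β > 1 the Beta mode is (α−1)/(α+β−2). With α+β = 25, the mode is (α−1)/23.
Set (α−1)/23 = 0.91 → α = 1 + 0.91·23 = 21.93.
β = 25 − α = 3.07.

α = 21.93, β = 3.07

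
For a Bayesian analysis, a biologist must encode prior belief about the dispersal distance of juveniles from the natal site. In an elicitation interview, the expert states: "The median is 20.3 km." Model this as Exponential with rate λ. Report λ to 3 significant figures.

λ ≈ 0.0341

Exponential median = ln 2 / λ, so λ = ln 2 / 20.3 = 0.0341.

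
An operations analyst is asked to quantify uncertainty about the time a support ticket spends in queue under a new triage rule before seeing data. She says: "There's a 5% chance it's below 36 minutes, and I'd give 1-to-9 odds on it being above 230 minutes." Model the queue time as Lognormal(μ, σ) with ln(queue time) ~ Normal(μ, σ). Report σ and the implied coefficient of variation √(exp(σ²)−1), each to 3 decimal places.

If T ~ Lognormal(μ,σ) then ln T ~ Normal(μ,σ), so the p-quantile of ln T is μ + z_p·σ.
ln(36) = 3.584 and ln(230) = 5.438; z_{0.05} = -1.645, z_{0.9} = 1.282.
σ = (5.438 − 3.584)/(1.282 − (-1.645)) = 0.634.
μ = 3.584 − (-1.645)·0.634 = 4.626.
CV = √(exp(σ²)−1) = √(exp(0.4016)−1) = 0.703.

σ ≈ 0.634, CV ≈ 0.703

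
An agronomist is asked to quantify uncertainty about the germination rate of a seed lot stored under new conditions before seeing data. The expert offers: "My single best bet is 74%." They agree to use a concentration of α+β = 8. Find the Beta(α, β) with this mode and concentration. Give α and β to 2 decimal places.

For α,β > 1 the Beta mode is (α−1)/(α+β−2). With α+β = 8, the mode is (α−1)/6.
Set (α−1)/6 = 0.74 → α = 1 + 0.74·6 = 5.44.
β = 8 − α = 2.56.

α = 5.44, β = 2.56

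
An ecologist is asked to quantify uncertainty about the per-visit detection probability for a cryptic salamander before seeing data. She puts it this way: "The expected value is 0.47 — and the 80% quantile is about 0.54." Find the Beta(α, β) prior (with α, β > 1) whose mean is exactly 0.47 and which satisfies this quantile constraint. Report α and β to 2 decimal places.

With mean 0.47 fixed, write α = 0.47s, β = 0.53s where s = α+β.
Need P(θ < 0.54) = 0.8 under Beta(0.47s, 0.53s). Normal approximation: (q−m)/√(m(1−m)/s) ≈ z_{0.8} = 0.842, so s ≈ 0.47·0.53·(0.842)²/(0.54−0.47)² = 36.0.
At s = 36.0: P(θ<0.54) ≈ 0.800. Adjusting to match 0.8 gives s ≈ 35.98.
So α = 0.47·35.98 ≈ 16.91, β = 0.53·35.98 ≈ 19.07.

α ≈ 16.91, β ≈ 19.07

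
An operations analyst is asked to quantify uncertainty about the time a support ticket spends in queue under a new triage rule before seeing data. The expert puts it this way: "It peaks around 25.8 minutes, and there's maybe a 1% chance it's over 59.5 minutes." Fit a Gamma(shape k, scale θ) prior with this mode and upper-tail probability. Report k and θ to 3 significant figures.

k ≈ 7.84, θ ≈ 3.77

Gamma(k,θ) with k>1 has mode (k−1)θ, so θ = 25.8/(k−1).
Need P(X < 59.5) = 0.99 with θ tied to k this way. Start at k = 2, θ = 25.8: P(X<59.5) ≈ 0.671.
Too low — raise k to concentrate. Iterating converges to k ≈ 7.84.
Then θ = 25.8/(7.84−1) ≈ 3.77.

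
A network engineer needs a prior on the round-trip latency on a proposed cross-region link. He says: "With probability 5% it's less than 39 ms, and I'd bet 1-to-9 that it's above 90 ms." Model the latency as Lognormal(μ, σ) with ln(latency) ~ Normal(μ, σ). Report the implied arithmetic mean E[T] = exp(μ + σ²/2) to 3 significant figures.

E[T] ≈ 65 ms

If T ~ Lognormal(μ,σ) then ln T ~ Normal(μ,σ), so the p-quantile of ln T is μ + z_p·σ.
ln(39) = 3.664 and ln(90) = 4.5; z_{0.05} = -1.645, z_{0.9} = 1.282.
σ = (4.5 − 3.664)/(1.282 − (-1.645)) = 0.286.
μ = 3.664 − (-1.645)·0.286 = 4.134.
E[T] = exp(μ + σ²/2) = exp(4.134 + 0.0408) = 65 ms.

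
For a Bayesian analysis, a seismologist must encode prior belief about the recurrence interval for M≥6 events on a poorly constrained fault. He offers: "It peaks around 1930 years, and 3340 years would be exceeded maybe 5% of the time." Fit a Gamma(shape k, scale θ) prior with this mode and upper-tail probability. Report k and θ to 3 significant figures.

Gamma(k,θ) with k>1 has mode (k−1)θ, so θ = 1930/(k−1).
Need P(X < 3340) = 0.95 with θ tied to k this way. Start at k = 2, θ = 1930: P(X<3340) ≈ 0.516.
Too low — raise k to concentrate. Iterating converges to k ≈ 10.3.
Then θ = 1930/(10.3−1) ≈ 208.

k ≈ 10.3, θ ≈ 208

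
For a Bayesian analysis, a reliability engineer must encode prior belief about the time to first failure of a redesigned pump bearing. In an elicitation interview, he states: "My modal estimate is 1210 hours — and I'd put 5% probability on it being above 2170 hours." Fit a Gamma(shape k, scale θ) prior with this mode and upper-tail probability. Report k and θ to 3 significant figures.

Gamma(k,θ) with k>1 has mode (k−1)θ, so θ = 1210/(k−1).
Need P(X < 2170) = 0.95 with θ tied to k this way. Start at k = 2, θ = 1210: P(X<2170) ≈ 0.535.
Too low — raise k to concentrate. Iterating converges to k ≈ 9.17.
Then θ = 1210/(9.17−1) ≈ 148.

k ≈ 9.17, θ ≈ 148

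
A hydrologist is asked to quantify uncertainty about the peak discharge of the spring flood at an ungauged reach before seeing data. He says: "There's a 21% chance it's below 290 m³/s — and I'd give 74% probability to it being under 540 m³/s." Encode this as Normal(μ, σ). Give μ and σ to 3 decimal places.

For Normal(μ,σ), the p-quantile is μ + z_p·σ. Here z_{0.21} = -0.8064, z_{0.74} = 0.6433.
So 290 = μ − 0.8064σ and 540 = μ + 0.6433σ.
Subtracting: σ = (540 − 290)/(0.6433 − (-0.8064)) = 172.442.
Then μ = 290 − (-0.8064)·172.442 = 429.061.

μ = 429.061, σ = 172.442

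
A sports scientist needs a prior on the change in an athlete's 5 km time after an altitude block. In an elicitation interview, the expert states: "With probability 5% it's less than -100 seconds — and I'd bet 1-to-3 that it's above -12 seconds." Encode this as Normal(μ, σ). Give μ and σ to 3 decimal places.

The p-quantile of Normal(μ,σ) is μ + z_p·σ, with z_{0.05} = -1.645 and z_{0.75} = 0.6745.
Eliminate σ: μ = (z₂·x₁ − z₁·x₂)/(z₂ − z₁) = (0.6745·-100 − (-1.645)·-12)/2.319 = -37.591.
Then σ = (x₂ − x₁)/(z₂ − z₁) = (-12 − -100)/2.319 = 37.942.

μ = -37.591, σ = 37.942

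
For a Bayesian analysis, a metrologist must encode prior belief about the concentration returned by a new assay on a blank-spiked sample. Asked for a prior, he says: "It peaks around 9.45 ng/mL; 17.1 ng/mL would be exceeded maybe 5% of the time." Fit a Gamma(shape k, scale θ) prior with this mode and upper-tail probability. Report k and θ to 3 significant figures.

Gamma(k,θ) with k>1 has mode (k−1)θ, so θ = 9.45/(k−1).
Need P(X < 17.1) = 0.95 with θ tied to k this way. Start at k = 2, θ = 9.45: P(X<17.1) ≈ 0.540.
Too low — raise k to concentrate. Iterating converges to k ≈ 8.92.
Then θ = 9.45/(8.92−1) ≈ 1.19.

k ≈ 8.92, θ ≈ 1.19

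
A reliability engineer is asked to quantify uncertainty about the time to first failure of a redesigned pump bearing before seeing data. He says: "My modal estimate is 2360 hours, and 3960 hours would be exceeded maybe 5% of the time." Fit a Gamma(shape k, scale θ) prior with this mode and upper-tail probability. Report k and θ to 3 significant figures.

Gamma(k,θ) with k>1 has mode (k−1)θ, so θ = 2360/(k−1).
Need P(X < 3960) = 0.95 with θ tied to k this way. Start at k = 2, θ = 2360: P(X<3960) ≈ 0.500.
Too low — raise k to concentrate. Iterating converges to k ≈ 11.4.
Then θ = 2360/(11.4−1) ≈ 226.

k ≈ 11.4, θ ≈ 226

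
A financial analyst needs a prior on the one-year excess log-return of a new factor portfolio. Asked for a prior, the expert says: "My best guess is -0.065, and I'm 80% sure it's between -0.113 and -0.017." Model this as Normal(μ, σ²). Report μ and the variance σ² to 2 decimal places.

A symmetric 80% interval runs μ ± z·σ with z = 1.282.
Half-width = 0.048, so σ = 0.048/1.282 = 0.037 and σ² = 0.00.
μ is the stated best guess, -0.07.

μ = -0.07, σ² = 0.00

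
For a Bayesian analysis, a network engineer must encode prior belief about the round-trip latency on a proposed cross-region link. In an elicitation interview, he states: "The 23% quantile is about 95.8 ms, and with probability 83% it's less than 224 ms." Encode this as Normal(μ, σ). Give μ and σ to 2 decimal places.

For Normal(μ,σ), the p-quantile is μ + z_p·σ. Here z_{0.23} = -0.7388, z_{0.83} = 0.9542.
So 95.8 = μ − 0.7388σ and 224 = μ + 0.9542σ.
Subtracting: σ = (224 − 95.8)/(0.9542 − (-0.7388)) = 75.72.
Then μ = 95.8 − (-0.7388)·75.72 = 151.75.

μ = 151.75, σ = 75.72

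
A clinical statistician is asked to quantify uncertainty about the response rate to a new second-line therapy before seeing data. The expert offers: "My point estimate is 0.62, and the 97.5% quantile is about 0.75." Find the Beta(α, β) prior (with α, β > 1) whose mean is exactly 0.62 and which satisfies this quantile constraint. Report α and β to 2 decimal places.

α ≈ 30.00, β ≈ 18.39

With mean 0.62 fixed, write α = 0.62s, β = 0.38s where s = α+β.
Need P(θ < 0.75) = 0.975 under Beta(0.62s, 0.38s). Normal approximation: (q−m)/√(m(1−m)/s) ≈ z_{0.975} = 1.96, so s ≈ 0.62·0.38·(1.96)²/(0.75−0.62)² = 53.6.
At s = 53.6: P(θ<0.75) ≈ 0.981. Adjusting to match 0.975 gives s ≈ 48.39.
So α = 0.62·48.39 ≈ 30.00, β = 0.38·48.39 ≈ 18.39.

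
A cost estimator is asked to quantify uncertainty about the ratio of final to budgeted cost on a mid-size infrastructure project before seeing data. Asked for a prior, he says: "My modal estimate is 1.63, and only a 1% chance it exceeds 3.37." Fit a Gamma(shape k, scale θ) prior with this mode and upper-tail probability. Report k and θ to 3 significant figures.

Gamma(k,θ) with k>1 has mode (k−1)θ, so θ = 1.63/(k−1).
Need P(X < 3.37) = 0.99 with θ tied to k this way. Start at k = 2, θ = 1.63: P(X<3.37) ≈ 0.612.
Too low — raise k to concentrate. Iterating converges to k ≈ 10.3.
Then θ = 1.63/(10.3−1) ≈ 0.176.

k ≈ 10.3, θ ≈ 0.176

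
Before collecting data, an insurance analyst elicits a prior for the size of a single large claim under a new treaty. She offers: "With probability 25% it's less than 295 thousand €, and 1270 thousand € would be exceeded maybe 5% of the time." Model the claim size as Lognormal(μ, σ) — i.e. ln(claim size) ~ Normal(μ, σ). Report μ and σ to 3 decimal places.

μ ≈ 6.111, σ ≈ 0.629

If T ~ Lognormal(μ,σ) then ln T ~ Normal(μ,σ), so the p-quantile of ln T is μ + z_p·σ.
ln(295) = 5.687 and ln(1270) = 7.147; z_{0.25} = -0.6745, z_{0.95} = 1.645.
σ = (7.147 − 5.687)/(1.645 − (-0.6745)) = 0.629.
μ = 5.687 − (-0.6745)·0.629 = 6.111.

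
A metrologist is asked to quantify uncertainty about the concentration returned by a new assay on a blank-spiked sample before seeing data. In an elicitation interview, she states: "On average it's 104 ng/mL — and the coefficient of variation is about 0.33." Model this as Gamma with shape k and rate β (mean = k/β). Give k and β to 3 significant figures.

k ≈ 9.18, β ≈ 0.0883

For Gamma(k, rate β): mean = k/β, variance = k/β², so CV = 1/√k.
CV = 0.33, hence k = 1/CV² = 9.18.
Then β = k/mean = 9.18/104 = 0.0883.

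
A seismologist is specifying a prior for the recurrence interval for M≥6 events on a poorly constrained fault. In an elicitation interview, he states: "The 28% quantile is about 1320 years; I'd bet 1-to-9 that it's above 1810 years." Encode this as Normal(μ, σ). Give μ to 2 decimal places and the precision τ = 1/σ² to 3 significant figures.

μ = 1473.18, τ = 1.45e-05

For Normal(μ,σ), the p-quantile is μ + z_p·σ. Here z_{0.28} = -0.5828, z_{0.9} = 1.282.
So 1320 = μ − 0.5828σ and 1810 = μ + 1.282σ.
Subtracting: σ = (1810 − 1320)/(1.282 − (-0.5828)) = 262.82.
Then μ = 1320 − (-0.5828)·262.82 = 1473.18.
Precision τ = 1/σ² = 1/262.8² = 1.45e-05.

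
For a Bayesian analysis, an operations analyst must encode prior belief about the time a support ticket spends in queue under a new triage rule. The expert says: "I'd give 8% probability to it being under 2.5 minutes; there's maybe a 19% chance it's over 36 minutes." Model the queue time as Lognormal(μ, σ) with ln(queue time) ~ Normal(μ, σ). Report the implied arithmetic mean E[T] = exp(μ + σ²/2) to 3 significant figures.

E[T] ≈ 25.5 minutes

If T ~ Lognormal(μ,σ) then ln T ~ Normal(μ,σ), so the p-quantile of ln T is μ + z_p·σ.
ln(2.5) = 0.9163 and ln(36) = 3.584; z_{0.08} = -1.405, z_{0.81} = 0.8779.
σ = (3.584 − 0.9163)/(0.8779 − (-1.405)) = 1.168.
μ = 0.9163 − (-1.405)·1.168 = 2.558.
E[T] = exp(μ + σ²/2) = exp(2.558 + 0.6825) = 25.5 minutes.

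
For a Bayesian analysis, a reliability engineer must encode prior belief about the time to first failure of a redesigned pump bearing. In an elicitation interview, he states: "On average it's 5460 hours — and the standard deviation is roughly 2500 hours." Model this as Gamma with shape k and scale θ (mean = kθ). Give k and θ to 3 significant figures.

k ≈ 4.77, θ ≈ 1140

For Gamma(k, scale θ): mean = kθ, variance = kθ², so CV = 1/√k.
CV = SD/mean = 2500/5460 = 0.4579, hence k = 1/CV² = 4.77.
Then θ = mean/k = 5460/4.77 = 1140.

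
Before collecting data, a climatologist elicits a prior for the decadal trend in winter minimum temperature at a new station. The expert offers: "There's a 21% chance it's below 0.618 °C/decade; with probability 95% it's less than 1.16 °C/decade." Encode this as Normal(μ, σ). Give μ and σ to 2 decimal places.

μ = 0.80, σ = 0.22

The p-quantile of Normal(μ,σ) is μ + z_p·σ, with z_{0.21} = -0.8064 and z_{0.95} = 1.645.
Eliminate σ: μ = (z₂·x₁ − z₁·x₂)/(z₂ − z₁) = (1.645·0.618 − (-0.8064)·1.16)/2.451 = 0.80.
Then σ = (x₂ − x₁)/(z₂ − z₁) = (1.16 − 0.618)/2.451 = 0.22.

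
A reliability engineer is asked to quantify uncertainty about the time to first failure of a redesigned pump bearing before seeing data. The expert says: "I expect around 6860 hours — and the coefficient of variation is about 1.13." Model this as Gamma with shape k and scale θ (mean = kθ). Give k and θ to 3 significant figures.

For Gamma(k, scale θ): mean = kθ, variance = kθ², so CV = 1/√k.
CV = 1.13, hence k = 1/CV² = 0.783.
Then θ = mean/k = 6860/0.783 = 8760.

k ≈ 0.783, θ ≈ 8760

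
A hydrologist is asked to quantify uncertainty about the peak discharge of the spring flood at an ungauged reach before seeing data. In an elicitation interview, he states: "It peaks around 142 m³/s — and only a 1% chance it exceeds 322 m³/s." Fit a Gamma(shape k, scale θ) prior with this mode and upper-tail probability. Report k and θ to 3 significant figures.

k ≈ 8.15, θ ≈ 19.9

Gamma(k,θ) with k>1 has mode (k−1)θ, so θ = 142/(k−1).
Need P(X < 322) = 0.99 with θ tied to k this way. Start at k = 2, θ = 142: P(X<322) ≈ 0.662.
Too low — raise k to concentrate. Iterating converges to k ≈ 8.15.
Then θ = 142/(8.15−1) ≈ 19.9.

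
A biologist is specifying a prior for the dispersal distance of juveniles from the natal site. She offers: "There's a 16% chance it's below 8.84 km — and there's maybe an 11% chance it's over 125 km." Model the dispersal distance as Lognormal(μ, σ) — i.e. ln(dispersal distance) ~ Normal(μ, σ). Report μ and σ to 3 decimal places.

μ ≈ 3.365, σ ≈ 1.193

If T ~ Lognormal(μ,σ) then ln T ~ Normal(μ,σ), so the p-quantile of ln T is μ + z_p·σ.
ln(8.84) = 2.179 and ln(125) = 4.828; z_{0.16} = -0.9945, z_{0.89} = 1.227.
σ = (4.828 − 2.179)/(1.227 − (-0.9945)) = 1.193.
μ = 2.179 − (-0.9945)·1.193 = 3.365.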